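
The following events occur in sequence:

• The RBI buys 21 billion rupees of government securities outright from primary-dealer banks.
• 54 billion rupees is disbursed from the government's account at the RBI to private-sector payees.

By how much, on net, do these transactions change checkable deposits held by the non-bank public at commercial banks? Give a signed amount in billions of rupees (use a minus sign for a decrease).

OMO purchase (from banks) 21 billion rupees: the counterparty is a bank, so public deposits are unchanged → 0.
Government spending 54 billion rupees: non-bank counterparties' bank balances rise → +54B.
Net: 0 + 54 = +54 billion.

+54 billion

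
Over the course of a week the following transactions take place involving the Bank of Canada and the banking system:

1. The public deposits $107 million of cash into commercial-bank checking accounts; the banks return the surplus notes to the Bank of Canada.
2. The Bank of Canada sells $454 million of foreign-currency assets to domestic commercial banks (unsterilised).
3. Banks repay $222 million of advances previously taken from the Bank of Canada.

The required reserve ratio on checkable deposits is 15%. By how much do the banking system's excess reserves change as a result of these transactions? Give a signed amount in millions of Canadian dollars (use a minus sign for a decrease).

Currency deposit $107 million: reserves +$107M, deposits +$107M.
FX sale $454 million: reserves −$454M, deposits 0.
Discount-window repayment $222 million: reserves −$222M, deposits 0.
Totals: Δreserves = −$569M, Δdeposits = +$107M.
Δrequired reserves = 15% × +$107M = +$16.05M.
Δexcess reserves = Δreserves − Δrequired = −$569M − (+$16.05M) = -$585.05 million.

-$585.05 million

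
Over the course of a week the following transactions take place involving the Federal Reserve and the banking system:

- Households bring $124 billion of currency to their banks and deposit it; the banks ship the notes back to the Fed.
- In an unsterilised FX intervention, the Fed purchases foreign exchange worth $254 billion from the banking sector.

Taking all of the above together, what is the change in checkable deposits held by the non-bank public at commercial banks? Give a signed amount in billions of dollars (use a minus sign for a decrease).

Currency deposit $124 billion: non-bank counterparties' bank balances rise → +$124B.
FX purchase $254 billion: the counterparty is a bank, so public deposits are unchanged → 0.
Net: 124 + 0 = +$124 billion.

+$124 billion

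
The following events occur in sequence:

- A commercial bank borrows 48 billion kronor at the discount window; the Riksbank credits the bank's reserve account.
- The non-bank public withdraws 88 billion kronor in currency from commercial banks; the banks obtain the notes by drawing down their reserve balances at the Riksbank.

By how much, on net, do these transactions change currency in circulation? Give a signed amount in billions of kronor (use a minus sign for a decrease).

+88 billion

Riksbank balance sheet:
  Assets:      Loans to banks +48B
  Liabilities: Bank reserves −40B, Currency in circulation +88B
Commercial banking system:
  Assets:      Reserves at CB −40B
  Liabilities: Checkable deposits −88B, Borrowings from CB +48B
So the change in currency in circulation is +88 billion.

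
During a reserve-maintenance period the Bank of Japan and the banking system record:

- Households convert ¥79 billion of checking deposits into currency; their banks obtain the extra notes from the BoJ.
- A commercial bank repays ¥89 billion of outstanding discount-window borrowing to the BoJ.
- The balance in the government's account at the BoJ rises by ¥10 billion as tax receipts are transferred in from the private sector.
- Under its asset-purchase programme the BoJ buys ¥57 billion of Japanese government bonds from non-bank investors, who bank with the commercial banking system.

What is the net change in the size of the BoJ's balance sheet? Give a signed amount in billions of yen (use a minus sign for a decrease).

-¥32 billion

Currency withdrawal ¥79 billion: only the composition of liabilities changes → 0.
Discount-window repayment ¥89 billion: a BoJ asset is shed → −¥89B.
Government account inflow ¥10 billion: only the composition of liabilities changes → 0.
Asset purchase (from non-banks) ¥57 billion: a BoJ asset is acquired → +¥57B.
Net: 0 − 89 + 0 + 57 = -¥32 billion.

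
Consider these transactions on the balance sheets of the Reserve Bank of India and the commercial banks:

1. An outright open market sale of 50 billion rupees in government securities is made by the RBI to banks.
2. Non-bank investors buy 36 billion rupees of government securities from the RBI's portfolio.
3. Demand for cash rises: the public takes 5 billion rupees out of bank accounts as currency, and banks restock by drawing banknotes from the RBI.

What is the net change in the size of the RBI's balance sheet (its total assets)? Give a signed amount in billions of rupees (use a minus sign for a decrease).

-86 billion

RBI balance sheet:
  Assets:      Securities −86B
  Liabilities: Bank reserves −91B, Currency in circulation +5B
Commercial banking system:
  Assets:      Reserves at CB −91B, Securities +50B
  Liabilities: Checkable deposits −41B
Change in total RBI assets = -86 billion.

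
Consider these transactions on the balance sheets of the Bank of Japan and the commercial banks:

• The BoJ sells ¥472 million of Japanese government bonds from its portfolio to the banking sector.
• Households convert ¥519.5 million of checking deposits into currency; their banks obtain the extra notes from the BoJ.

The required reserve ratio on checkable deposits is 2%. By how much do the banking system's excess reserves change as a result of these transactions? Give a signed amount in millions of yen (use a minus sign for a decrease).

OMO sale (to banks) ¥472 million: reserves −¥472M, deposits 0.
Currency withdrawal ¥519.5 million: reserves −¥519.5M, deposits −¥519.5M.
Totals: Δreserves = −¥991.5M, Δdeposits = −¥519.5M.
Δrequired reserves = 2% × −¥519.5M = −¥10.39M.
Δexcess reserves = Δreserves − Δrequired = −¥991.5M − (−¥10.39M) = -¥981.11 million.

-¥981.11 million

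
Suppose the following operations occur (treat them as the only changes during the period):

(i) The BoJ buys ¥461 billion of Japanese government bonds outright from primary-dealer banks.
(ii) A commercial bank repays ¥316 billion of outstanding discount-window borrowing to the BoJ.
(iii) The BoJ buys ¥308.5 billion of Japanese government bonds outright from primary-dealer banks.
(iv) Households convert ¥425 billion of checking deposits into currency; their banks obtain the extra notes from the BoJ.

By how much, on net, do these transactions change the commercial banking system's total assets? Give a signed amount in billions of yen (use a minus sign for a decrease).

BoJ balance sheet:
  Assets:      Securities +¥769.5B, Loans to banks −¥316B
  Liabilities: Bank reserves +¥28.5B, Currency in circulation +¥425B
Commercial banking system:
  Assets:      Reserves at CB +¥28.5B, Securities −¥769.5B
  Liabilities: Checkable deposits −¥425B, Borrowings from CB −¥316B
Change in total bank assets = -¥741 billion.

-¥741 billion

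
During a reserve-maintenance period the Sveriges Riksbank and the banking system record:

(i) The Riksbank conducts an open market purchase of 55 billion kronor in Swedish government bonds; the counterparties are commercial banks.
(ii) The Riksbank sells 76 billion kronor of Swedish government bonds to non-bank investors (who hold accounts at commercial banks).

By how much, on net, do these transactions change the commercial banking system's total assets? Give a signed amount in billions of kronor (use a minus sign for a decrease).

OMO purchase (from banks) 55 billion kronor: just an asset swap on bank balance sheets → 0.
Asset sale (to non-banks) 76 billion kronor: bank balance sheets shrink → −76B.
Net: 0 − 76 = -76 billion.

-76 billion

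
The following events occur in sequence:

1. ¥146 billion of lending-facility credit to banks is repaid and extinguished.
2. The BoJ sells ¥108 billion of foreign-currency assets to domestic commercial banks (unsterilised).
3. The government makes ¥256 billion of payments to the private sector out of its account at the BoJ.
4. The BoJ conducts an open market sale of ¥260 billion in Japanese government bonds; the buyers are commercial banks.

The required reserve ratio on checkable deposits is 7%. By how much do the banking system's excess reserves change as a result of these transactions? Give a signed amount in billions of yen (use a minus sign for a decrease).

-¥275.92 billion

Discount-window repayment ¥146 billion: reserves −¥146B, deposits 0.
FX sale ¥108 billion: reserves −¥108B, deposits 0.
Government spending ¥256 billion: reserves +¥256B, deposits +¥256B.
OMO sale (to banks) ¥260 billion: reserves −¥260B, deposits 0.
Totals: Δreserves = −¥258B, Δdeposits = +¥256B.
Δrequired reserves = 7% × +¥256B = +¥17.92B.
Δexcess reserves = Δreserves − Δrequired = −¥258B − (+¥17.92B) = -¥275.92 billion.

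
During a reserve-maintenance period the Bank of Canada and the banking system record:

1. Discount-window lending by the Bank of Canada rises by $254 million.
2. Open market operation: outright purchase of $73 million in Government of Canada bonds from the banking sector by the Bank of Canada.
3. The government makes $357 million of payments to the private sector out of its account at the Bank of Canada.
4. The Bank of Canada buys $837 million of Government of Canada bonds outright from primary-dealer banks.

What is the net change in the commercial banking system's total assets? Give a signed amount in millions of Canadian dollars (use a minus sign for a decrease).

+$611 million

Bank of Canada balance sheet:
  Assets:      Securities +$910M, Loans to banks +$254M
  Liabilities: Bank reserves +$1521M, Government deposits −$357M
Commercial banking system:
  Assets:      Reserves at CB +$1521M, Securities −$910M
  Liabilities: Checkable deposits +$357M, Borrowings from CB +$254M
Change in total bank assets = +$611 million.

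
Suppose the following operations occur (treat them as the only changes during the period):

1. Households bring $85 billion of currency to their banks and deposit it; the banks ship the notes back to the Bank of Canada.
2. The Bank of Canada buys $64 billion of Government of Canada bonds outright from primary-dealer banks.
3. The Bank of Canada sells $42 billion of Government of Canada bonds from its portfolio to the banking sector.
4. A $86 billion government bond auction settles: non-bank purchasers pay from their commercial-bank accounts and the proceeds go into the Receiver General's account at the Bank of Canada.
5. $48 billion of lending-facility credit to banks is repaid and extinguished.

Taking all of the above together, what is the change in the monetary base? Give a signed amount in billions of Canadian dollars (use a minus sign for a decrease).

Currency deposit $85 billion: just a shift between currency and reserves — both are base money → 0.
OMO purchase (from banks) $64 billion: Bank of Canada balance sheet expands → +$64B.
OMO sale (to banks) $42 billion: Bank of Canada balance sheet contracts → −$42B.
Government account inflow $86 billion: reserves shift to a non-base liability → −$86B.
Discount-window repayment $48 billion: Bank of Canada balance sheet contracts → −$48B.
Net: 0 + 64 − 42 − 86 − 48 = -$112 billion.

-$112 billion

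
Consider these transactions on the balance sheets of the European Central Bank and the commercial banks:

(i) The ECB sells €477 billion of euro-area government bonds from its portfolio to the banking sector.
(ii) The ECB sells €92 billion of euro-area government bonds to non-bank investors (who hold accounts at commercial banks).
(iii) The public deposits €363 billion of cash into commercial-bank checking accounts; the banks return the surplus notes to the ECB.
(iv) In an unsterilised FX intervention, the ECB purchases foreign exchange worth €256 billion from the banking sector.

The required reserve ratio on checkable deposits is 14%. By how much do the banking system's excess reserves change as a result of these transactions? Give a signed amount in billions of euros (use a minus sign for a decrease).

OMO sale (to banks) €477 billion: reserves −€477B, deposits 0.
Asset sale (to non-banks) €92 billion: reserves −€92B, deposits −€92B.
Currency deposit €363 billion: reserves +€363B, deposits +€363B.
FX purchase €256 billion: reserves +€256B, deposits 0.
Totals: Δreserves = +€50B, Δdeposits = +€271B.
Δrequired reserves = 14% × +€271B = +€37.94B.
Δexcess reserves = Δreserves − Δrequired = +€50B − (+€37.94B) = +€12.06 billion.

+€12.06 billion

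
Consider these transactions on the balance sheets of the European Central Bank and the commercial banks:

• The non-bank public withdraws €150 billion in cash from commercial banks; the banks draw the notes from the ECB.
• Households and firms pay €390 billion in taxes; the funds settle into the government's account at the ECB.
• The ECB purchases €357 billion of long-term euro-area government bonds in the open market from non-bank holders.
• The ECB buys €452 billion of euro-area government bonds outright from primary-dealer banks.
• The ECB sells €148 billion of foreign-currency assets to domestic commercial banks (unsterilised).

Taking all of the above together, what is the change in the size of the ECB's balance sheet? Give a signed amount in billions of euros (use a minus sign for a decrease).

+€661 billion

ECB balance sheet:
  Assets:      Securities +€809B, Foreign assets −€148B
  Liabilities: Bank reserves +€121B, Currency in circulation +€150B, Government deposits +€390B
Commercial banking system:
  Assets:      Reserves at CB +€121B, Securities −€452B, Foreign assets +€148B
  Liabilities: Checkable deposits −€183B
Change in total ECB assets = +€661 billion.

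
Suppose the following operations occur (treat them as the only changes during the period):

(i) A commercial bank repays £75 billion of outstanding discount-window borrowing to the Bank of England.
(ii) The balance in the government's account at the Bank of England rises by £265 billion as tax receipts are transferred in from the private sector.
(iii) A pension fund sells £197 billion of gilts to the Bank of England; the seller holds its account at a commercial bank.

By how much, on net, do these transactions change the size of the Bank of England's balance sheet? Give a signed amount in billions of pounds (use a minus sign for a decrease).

+£122 billion

Bank of England balance sheet:
  Assets:      Securities +£197B, Loans to banks −£75B
  Liabilities: Bank reserves −£143B, Government deposits +£265B
Change in total Bank of England assets = +£122 billion.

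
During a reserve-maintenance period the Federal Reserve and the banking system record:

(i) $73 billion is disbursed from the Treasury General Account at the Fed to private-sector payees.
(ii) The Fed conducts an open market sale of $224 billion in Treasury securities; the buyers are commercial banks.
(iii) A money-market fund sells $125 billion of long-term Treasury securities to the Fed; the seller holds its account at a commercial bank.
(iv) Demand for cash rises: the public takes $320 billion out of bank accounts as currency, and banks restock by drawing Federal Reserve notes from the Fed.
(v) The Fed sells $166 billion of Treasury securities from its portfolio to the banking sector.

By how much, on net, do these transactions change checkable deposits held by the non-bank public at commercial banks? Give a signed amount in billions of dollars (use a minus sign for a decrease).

Government spending $73 billion: non-bank counterparties' bank balances rise → +$73B.
OMO sale (to banks) $224 billion: the counterparty is a bank, so public deposits are unchanged → 0.
Asset purchase (from non-banks) $125 billion: non-bank counterparties' bank balances rise → +$125B.
Currency withdrawal $320 billion: non-bank counterparties' bank balances fall → −$320B.
OMO sale (to banks) $166 billion: the counterparty is a bank, so public deposits are unchanged → 0.
Net: 73 + 0 + 125 − 320 + 0 = -$122 billion.

-$122 billion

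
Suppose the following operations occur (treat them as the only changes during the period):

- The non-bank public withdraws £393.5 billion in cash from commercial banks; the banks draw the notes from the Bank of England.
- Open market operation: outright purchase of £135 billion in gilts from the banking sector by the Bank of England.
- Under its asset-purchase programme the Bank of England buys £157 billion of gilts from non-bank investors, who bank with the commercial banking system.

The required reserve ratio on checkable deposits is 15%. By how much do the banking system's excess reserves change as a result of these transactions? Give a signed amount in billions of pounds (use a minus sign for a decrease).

Currency withdrawal £393.5 billion: reserves −£393.5B, deposits −£393.5B.
OMO purchase (from banks) £135 billion: reserves +£135B, deposits 0.
Asset purchase (from non-banks) £157 billion: reserves +£157B, deposits +£157B.
Totals: Δreserves = −£101.5B, Δdeposits = −£236.5B.
Δrequired reserves = 15% × −£236.5B = −£35.475B.
Δexcess reserves = Δreserves − Δrequired = −£101.5B − (−£35.475B) = -£66.025 billion.

-£66.025 billion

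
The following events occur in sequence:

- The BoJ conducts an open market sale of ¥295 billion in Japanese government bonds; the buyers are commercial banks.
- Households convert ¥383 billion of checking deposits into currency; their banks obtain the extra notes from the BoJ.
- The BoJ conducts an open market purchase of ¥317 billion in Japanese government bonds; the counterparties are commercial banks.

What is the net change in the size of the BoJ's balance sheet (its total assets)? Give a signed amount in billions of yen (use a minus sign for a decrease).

+¥22 billion

OMO sale (to banks) ¥295 billion: a BoJ asset is shed → −¥295B.
Currency withdrawal ¥383 billion: only the composition of liabilities changes → 0.
OMO purchase (from banks) ¥317 billion: a BoJ asset is acquired → +¥317B.
Net: −295 + 0 + 317 = +¥22 billion.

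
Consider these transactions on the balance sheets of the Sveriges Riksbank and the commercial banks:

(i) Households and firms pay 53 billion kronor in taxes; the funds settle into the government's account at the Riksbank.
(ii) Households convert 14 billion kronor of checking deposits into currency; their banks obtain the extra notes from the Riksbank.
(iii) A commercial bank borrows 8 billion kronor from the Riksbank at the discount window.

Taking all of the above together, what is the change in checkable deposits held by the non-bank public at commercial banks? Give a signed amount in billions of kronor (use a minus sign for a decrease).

-67 billion

Riksbank balance sheet:
  Assets:      Loans to banks +8B
  Liabilities: Bank reserves −59B, Currency in circulation +14B, Government deposits +53B
Commercial banking system:
  Assets:      Reserves at CB −59B
  Liabilities: Checkable deposits −67B, Borrowings from CB +8B
So the change in checkable deposits held by the non-bank public at commercial banks is -67 billion.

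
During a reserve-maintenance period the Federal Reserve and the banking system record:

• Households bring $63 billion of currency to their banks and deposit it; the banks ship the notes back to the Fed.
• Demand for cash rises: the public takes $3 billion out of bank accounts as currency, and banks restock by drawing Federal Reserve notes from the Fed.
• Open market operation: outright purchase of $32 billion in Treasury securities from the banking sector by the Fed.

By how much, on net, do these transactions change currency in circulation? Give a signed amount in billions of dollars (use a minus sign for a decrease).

-$60 billion

Currency deposit $63 billion: notes return to the central bank → −$63B.
Currency withdrawal $3 billion: notes leave the central bank → +$3B.
OMO purchase (from banks) $32 billion: no currency enters or leaves circulation → 0.
Net: −63 + 3 + 0 = -$60 billion.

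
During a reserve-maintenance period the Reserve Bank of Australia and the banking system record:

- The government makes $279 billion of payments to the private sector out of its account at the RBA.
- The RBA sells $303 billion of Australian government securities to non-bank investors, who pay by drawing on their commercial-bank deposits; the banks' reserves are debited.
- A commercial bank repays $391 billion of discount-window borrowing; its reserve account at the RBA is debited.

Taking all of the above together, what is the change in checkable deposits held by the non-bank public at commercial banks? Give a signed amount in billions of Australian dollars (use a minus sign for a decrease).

RBA balance sheet:
  Assets:      Securities −$303B, Loans to banks −$391B
  Liabilities: Bank reserves −$415B, Government deposits −$279B
Commercial banking system:
  Assets:      Reserves at CB −$415B
  Liabilities: Checkable deposits −$24B, Borrowings from CB −$391B
So the change in checkable deposits held by the non-bank public at commercial banks is -$24 billion.

-$24 billion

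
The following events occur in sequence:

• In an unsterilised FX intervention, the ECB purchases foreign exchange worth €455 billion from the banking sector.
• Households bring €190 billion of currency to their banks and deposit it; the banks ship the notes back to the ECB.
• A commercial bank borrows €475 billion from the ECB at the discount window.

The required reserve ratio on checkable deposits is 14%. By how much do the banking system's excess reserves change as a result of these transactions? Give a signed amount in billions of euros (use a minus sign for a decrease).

FX purchase €455 billion: reserves +€455B, deposits 0.
Currency deposit €190 billion: reserves +€190B, deposits +€190B.
Discount-window loan €475 billion: reserves +€475B, deposits 0.
Totals: Δreserves = +€1120B, Δdeposits = +€190B.
Δrequired reserves = 14% × +€190B = +€26.6B.
Δexcess reserves = Δreserves − Δrequired = +€1120B − (+€26.6B) = +€1093.4 billion.

+€1093.4 billion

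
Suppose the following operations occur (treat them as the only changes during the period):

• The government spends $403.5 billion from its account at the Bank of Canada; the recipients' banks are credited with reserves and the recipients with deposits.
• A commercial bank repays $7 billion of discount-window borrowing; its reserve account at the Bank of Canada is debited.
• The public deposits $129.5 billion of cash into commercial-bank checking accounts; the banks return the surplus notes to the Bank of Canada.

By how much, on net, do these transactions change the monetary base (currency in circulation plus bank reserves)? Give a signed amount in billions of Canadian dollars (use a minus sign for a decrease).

Bank of Canada balance sheet:
  Assets:      Loans to banks −$7B
  Liabilities: Bank reserves +$526B, Currency in circulation −$129.5B, Government deposits −$403.5B
Commercial banking system:
  Assets:      Reserves at CB +$526B
  Liabilities: Checkable deposits +$533B, Borrowings from CB −$7B
Monetary base = currency + reserves: −$129.5B + (+$526B) = +$396.5 billion.

+$396.5 billion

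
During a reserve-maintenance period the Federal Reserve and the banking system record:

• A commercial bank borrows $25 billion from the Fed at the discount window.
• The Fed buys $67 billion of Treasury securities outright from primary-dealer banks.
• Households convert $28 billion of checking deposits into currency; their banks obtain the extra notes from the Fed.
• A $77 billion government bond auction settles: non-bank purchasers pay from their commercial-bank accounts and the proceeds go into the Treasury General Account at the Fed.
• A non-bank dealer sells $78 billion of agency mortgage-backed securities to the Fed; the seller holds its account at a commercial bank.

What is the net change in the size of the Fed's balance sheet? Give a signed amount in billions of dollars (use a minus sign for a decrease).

+$170 billion

Discount-window loan $25 billion: a Fed asset is acquired → +$25B.
OMO purchase (from banks) $67 billion: a Fed asset is acquired → +$67B.
Currency withdrawal $28 billion: only the composition of liabilities changes → 0.
Government account inflow $77 billion: only the composition of liabilities changes → 0.
Asset purchase (from non-banks) $78 billion: a Fed asset is acquired → +$78B.
Net: 25 + 67 + 0 + 0 + 78 = +$170 billion.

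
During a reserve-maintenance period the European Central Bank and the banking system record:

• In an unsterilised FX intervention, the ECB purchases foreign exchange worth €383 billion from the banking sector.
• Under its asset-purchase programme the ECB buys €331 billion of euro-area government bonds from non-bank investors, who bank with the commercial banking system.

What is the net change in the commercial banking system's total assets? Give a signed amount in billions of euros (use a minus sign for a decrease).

+€331 billion

FX purchase €383 billion: just an asset swap on bank balance sheets → 0.
Asset purchase (from non-banks) €331 billion: bank balance sheets expand → +€331B.
Net: 0 + 331 = +€331 billion.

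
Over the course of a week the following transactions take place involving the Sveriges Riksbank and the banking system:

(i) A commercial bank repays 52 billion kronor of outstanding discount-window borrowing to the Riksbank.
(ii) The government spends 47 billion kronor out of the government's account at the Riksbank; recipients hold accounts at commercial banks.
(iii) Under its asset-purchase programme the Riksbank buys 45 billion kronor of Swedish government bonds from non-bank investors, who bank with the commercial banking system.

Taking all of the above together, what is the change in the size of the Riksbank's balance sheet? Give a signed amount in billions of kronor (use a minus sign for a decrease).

Riksbank balance sheet:
  Assets:      Securities +45B, Loans to banks −52B
  Liabilities: Bank reserves +40B, Government deposits −47B
Commercial banking system:
  Assets:      Reserves at CB +40B
  Liabilities: Checkable deposits +92B, Borrowings from CB −52B
Change in total Riksbank assets = -7 billion.

-7 billion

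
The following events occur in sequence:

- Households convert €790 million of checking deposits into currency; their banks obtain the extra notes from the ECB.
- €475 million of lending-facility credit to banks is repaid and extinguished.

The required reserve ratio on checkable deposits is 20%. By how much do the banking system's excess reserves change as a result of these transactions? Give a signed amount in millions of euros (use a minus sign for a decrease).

Currency withdrawal €790 million: reserves −€790M, deposits −€790M.
Discount-window repayment €475 million: reserves −€475M, deposits 0.
Totals: Δreserves = −€1265M, Δdeposits = −€790M.
Δrequired reserves = 20% × −€790M = −€158M.
Δexcess reserves = Δreserves − Δrequired = −€1265M − (−€158M) = -€1107 million.

-€1107 million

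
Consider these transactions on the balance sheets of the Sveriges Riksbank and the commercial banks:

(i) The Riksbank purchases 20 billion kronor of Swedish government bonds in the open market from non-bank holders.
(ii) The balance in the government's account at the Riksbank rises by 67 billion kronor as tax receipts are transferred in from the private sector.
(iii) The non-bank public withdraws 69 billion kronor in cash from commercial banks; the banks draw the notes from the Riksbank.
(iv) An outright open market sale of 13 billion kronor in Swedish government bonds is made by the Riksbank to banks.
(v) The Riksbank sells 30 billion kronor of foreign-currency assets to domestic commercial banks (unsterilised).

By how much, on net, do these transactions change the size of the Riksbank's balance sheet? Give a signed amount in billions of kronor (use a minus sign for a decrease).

-23 billion

Asset purchase (from non-banks) 20 billion kronor: a Riksbank asset is acquired → +20B.
Government account inflow 67 billion kronor: only the composition of liabilities changes → 0.
Currency withdrawal 69 billion kronor: only the composition of liabilities changes → 0.
OMO sale (to banks) 13 billion kronor: a Riksbank asset is shed → −13B.
FX sale 30 billion kronor: a Riksbank asset is shed → −30B.
Net: 20 + 0 + 0 − 13 − 30 = -23 billion.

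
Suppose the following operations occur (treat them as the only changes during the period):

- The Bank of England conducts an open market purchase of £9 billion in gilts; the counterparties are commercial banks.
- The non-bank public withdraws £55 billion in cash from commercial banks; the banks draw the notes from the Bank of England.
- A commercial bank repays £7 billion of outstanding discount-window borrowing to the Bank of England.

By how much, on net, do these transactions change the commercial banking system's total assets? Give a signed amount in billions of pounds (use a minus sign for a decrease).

Bank of England balance sheet:
  Assets:      Securities +£9B, Loans to banks −£7B
  Liabilities: Bank reserves −£53B, Currency in circulation +£55B
Commercial banking system:
  Assets:      Reserves at CB −£53B, Securities −£9B
  Liabilities: Checkable deposits −£55B, Borrowings from CB −£7B
Change in total bank assets = -£62 billion.

-£62 billion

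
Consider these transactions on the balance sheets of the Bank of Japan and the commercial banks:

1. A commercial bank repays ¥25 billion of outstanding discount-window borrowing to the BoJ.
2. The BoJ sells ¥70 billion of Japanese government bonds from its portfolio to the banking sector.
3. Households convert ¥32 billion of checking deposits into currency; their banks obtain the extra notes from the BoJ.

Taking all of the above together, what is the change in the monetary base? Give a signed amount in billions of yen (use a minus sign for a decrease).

BoJ balance sheet:
  Assets:      Securities −¥70B, Loans to banks −¥25B
  Liabilities: Bank reserves −¥127B, Currency in circulation +¥32B
Commercial banking system:
  Assets:      Reserves at CB −¥127B, Securities +¥70B
  Liabilities: Checkable deposits −¥32B, Borrowings from CB −¥25B
Monetary base = currency + reserves: +¥32B + (−¥127B) = -¥95 billion.

-¥95 billion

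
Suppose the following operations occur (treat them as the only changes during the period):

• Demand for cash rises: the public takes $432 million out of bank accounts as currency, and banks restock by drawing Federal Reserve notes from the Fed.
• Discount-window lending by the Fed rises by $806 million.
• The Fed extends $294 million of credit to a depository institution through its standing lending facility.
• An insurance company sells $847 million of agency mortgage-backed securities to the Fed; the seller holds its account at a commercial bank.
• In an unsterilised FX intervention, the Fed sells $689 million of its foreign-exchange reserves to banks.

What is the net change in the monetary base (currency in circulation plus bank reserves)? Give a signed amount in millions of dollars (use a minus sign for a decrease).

+$1258 million

Fed balance sheet:
  Assets:      Securities +$847M, Loans to banks +$1100M, Foreign assets −$689M
  Liabilities: Bank reserves +$826M, Currency in circulation +$432M
Commercial banking system:
  Assets:      Reserves at CB +$826M, Foreign assets +$689M
  Liabilities: Checkable deposits +$415M, Borrowings from CB +$1100M
Monetary base = currency + reserves: +$432M + (+$826M) = +$1258 million.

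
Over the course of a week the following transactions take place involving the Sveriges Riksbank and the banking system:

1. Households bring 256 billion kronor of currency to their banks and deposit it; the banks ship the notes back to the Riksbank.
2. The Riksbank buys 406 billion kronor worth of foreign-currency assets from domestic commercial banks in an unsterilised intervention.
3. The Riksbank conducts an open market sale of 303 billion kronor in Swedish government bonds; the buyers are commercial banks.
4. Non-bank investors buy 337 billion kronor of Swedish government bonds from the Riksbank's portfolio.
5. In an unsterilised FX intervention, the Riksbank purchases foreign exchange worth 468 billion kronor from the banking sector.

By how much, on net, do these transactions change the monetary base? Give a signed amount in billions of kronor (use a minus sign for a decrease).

+234 billion

Riksbank balance sheet:
  Assets:      Securities −640B, Foreign assets +874B
  Liabilities: Bank reserves +490B, Currency in circulation −256B
Monetary base = currency + reserves: −256B + (+490B) = +234 billion.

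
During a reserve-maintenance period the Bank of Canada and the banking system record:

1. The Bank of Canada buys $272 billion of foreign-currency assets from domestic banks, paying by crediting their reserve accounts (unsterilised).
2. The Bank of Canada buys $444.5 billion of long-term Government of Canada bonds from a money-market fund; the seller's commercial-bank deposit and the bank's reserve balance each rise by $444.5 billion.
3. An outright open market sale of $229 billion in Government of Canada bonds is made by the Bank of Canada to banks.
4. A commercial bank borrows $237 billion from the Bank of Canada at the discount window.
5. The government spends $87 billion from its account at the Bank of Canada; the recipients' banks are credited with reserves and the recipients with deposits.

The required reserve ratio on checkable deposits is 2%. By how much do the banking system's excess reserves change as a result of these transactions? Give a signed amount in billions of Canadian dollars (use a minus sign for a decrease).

FX purchase $272 billion: reserves +$272B, deposits 0.
Asset purchase (from non-banks) $444.5 billion: reserves +$444.5B, deposits +$444.5B.
OMO sale (to banks) $229 billion: reserves −$229B, deposits 0.
Discount-window loan $237 billion: reserves +$237B, deposits 0.
Government spending $87 billion: reserves +$87B, deposits +$87B.
Totals: Δreserves = +$811.5B, Δdeposits = +$531.5B.
Δrequired reserves = 2% × +$531.5B = +$10.63B.
Δexcess reserves = Δreserves − Δrequired = +$811.5B − (+$10.63B) = +$800.87 billion.

+$800.87 billion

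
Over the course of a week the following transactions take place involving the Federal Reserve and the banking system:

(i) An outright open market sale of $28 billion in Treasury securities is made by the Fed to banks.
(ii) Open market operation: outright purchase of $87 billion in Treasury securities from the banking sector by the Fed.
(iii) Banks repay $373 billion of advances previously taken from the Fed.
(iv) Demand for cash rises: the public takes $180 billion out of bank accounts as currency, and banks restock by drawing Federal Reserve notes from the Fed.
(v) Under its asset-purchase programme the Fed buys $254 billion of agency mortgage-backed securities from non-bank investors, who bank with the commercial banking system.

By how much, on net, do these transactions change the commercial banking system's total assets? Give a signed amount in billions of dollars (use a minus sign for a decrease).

-$299 billion

Fed balance sheet:
  Assets:      Securities +$313B, Loans to banks −$373B
  Liabilities: Bank reserves −$240B, Currency in circulation +$180B
Commercial banking system:
  Assets:      Reserves at CB −$240B, Securities −$59B
  Liabilities: Checkable deposits +$74B, Borrowings from CB −$373B
Change in total bank assets = -$299 billion.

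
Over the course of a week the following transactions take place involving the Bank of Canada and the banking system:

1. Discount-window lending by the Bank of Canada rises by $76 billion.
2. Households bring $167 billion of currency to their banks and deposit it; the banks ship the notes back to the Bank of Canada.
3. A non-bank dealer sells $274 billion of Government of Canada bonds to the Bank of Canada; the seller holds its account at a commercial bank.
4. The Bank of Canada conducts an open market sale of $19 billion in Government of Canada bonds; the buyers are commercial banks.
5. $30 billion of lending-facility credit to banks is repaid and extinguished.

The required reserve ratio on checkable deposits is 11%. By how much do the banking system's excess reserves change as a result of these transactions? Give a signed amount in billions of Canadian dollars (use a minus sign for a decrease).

+$419.49 billion

Discount-window loan $76 billion: reserves +$76B, deposits 0.
Currency deposit $167 billion: reserves +$167B, deposits +$167B.
Asset purchase (from non-banks) $274 billion: reserves +$274B, deposits +$274B.
OMO sale (to banks) $19 billion: reserves −$19B, deposits 0.
Discount-window repayment $30 billion: reserves −$30B, deposits 0.
Totals: Δreserves = +$468B, Δdeposits = +$441B.
Δrequired reserves = 11% × +$441B = +$48.51B.
Δexcess reserves = Δreserves − Δrequired = +$468B − (+$48.51B) = +$419.49 billion.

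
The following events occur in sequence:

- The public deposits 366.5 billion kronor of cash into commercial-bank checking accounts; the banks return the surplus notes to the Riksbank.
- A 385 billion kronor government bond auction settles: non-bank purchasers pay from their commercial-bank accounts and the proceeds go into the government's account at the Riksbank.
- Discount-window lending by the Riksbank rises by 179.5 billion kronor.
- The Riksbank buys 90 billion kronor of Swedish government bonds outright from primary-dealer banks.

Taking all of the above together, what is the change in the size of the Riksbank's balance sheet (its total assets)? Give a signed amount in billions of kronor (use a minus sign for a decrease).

+269.5 billion

Currency deposit 366.5 billion kronor: only the composition of liabilities changes → 0.
Government account inflow 385 billion kronor: only the composition of liabilities changes → 0.
Discount-window loan 179.5 billion kronor: a Riksbank asset is acquired → +179.5B.
OMO purchase (from banks) 90 billion kronor: a Riksbank asset is acquired → +90B.
Net: 0 + 0 + 179.5 + 90 = +269.5 billion.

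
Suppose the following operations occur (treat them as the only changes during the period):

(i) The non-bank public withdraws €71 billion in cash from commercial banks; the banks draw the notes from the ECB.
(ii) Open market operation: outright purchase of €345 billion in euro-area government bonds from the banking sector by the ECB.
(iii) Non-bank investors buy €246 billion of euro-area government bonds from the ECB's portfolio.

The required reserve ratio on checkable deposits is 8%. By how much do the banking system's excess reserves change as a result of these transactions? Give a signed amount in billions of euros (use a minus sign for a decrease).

Currency withdrawal €71 billion: reserves −€71B, deposits −€71B.
OMO purchase (from banks) €345 billion: reserves +€345B, deposits 0.
Asset sale (to non-banks) €246 billion: reserves −€246B, deposits −€246B.
Totals: Δreserves = +€28B, Δdeposits = −€317B.
Δrequired reserves = 8% × −€317B = −€25.36B.
Δexcess reserves = Δreserves − Δrequired = +€28B − (−€25.36B) = +€53.36 billion.

+€53.36 billion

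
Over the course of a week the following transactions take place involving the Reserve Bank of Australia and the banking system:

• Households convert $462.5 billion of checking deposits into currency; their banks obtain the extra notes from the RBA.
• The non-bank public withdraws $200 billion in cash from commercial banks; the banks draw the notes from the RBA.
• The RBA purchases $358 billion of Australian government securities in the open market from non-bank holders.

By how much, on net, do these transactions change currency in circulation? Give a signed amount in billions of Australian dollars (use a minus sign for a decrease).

+$662.5 billion

Currency withdrawal $462.5 billion: notes leave the central bank → +$462.5B.
Currency withdrawal $200 billion: notes leave the central bank → +$200B.
Asset purchase (from non-banks) $358 billion: no currency enters or leaves circulation → 0.
Net: 462.5 + 200 + 0 = +$662.5 billion.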